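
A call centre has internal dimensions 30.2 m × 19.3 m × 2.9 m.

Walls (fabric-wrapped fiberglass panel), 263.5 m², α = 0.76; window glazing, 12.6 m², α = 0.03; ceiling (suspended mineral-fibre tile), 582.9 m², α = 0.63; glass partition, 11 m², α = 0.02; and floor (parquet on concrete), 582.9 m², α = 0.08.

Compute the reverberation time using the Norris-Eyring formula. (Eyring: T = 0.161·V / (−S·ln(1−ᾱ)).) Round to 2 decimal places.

S = Σ Sᵢ = 1452.9 m².
Σ(Sᵢαᵢ) = 263.5·0.76 + 12.6·0.03 + 582.9·0.63 + 11·0.02 + 582.9·0.08 = 614.717.
Mean coefficient ᾱ = A/S = 0.4231.
Eyring denominator: −S ln(1−ᾱ) = 799.220.
V = 30.2 × 19.3 × 2.9 = 1690.294 m³.
T = 0.161·V/[−S·ln(1−ᾱ)] = 0.161·1690.294/799.220 = 0.34 s.

0.34 sec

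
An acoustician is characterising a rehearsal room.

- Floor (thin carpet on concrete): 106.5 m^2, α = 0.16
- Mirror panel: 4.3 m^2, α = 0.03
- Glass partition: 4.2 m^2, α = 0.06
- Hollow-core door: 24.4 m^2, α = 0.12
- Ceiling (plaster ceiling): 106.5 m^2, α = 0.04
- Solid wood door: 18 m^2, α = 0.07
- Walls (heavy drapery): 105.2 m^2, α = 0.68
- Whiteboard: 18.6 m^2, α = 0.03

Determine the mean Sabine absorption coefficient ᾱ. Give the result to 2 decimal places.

S = Σ Sᵢ = 106.5 + 4.3 + 4.2 + 24.4 + 106.5 + 18 + 105.2 + 18.6 = 387.7 m^2.
Σ(Sᵢαᵢ) = 106.5*0.16 + 4.3*0.03 + 4.2*0.06 + 24.4*0.12 + 106.5*0.04 + 18*0.07 + 105.2*0.68 + 18.6*0.03 = 97.963.
ᾱ = 97.963 / 387.7 = 0.25.

0.25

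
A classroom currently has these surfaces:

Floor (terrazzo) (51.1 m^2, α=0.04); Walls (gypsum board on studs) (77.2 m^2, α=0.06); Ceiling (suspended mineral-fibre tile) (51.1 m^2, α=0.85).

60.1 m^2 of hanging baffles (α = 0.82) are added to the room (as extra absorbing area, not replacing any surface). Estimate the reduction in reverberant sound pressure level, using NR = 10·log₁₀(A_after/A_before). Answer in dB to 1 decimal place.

3.0 dB

A_before = Σ Sᵢαᵢ = 51.1×0.04 + 77.2×0.06 + 51.1×0.85 = 50.111 sabins.
Added absorption = 60.1 × 0.82 = 49.282 sabins.
A_after = 50.111 + 49.282 = 99.393 sabins.
Reduction = 10 log₁₀(A_after/A_before) = 10 log₁₀(1.9835) = 3.0 dB.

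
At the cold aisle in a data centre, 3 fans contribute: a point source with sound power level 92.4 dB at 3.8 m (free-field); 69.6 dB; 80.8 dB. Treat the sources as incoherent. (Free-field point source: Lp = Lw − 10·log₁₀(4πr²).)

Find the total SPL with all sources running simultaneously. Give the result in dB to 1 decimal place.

Source at 3.8 m: Lp = 92.4 − 10·log₁₀(4π·3.8²) = 92.4 − 10·log₁₀(181.458) = 69.8 dB.
Σ 10^(Lᵢ/10) = 1.389e+08.
Combined level = 10 log₁₀(1.389e+08) = 81.4 dB.

81.4 dB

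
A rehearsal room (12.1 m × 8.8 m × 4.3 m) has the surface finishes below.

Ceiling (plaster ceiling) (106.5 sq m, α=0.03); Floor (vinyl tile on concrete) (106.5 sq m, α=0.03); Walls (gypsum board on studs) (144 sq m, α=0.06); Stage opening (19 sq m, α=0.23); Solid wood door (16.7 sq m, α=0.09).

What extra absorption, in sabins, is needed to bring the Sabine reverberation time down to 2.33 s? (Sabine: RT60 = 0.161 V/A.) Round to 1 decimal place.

Equivalent absorption area: A₁ = 106.5×0.03 + 106.5×0.03 + 144×0.06 + 19×0.23 + 16.7×0.09 = 20.903 sq m.
V = 457.864 m³. Required absorption A₂ = 0.161 × 457.864 / 2.33 = 31.638 sabins.
Shortfall: 31.638 − 20.903 = 10.7 sabins.

10.7 sabins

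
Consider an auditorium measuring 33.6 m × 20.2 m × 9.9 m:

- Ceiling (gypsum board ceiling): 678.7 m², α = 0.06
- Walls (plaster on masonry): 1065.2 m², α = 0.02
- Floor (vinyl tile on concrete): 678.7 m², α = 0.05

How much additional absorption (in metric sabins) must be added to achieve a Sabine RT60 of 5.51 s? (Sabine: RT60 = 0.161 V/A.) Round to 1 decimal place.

A₁ = Σ Sᵢαᵢ = 678.7*0.06 + 1065.2*0.02 + 678.7*0.05 = 95.961 sabins.
Target A₂ = 0.161·6719.328/5.51 = 196.336 sabins (V = 6719.328 m³).
Additional absorption ΔA = 196.336 − 95.961 = 100.4 sabins.

100.4 sabins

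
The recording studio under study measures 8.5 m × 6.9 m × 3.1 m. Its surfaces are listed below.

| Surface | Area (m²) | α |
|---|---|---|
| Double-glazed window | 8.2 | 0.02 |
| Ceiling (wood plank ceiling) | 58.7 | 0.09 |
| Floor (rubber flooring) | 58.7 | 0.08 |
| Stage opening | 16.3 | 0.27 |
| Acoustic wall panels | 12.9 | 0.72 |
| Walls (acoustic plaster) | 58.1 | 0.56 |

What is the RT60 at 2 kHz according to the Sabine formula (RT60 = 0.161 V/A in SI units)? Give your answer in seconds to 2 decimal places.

0.52 s

A = Σ Sᵢαᵢ = 8.2*0.02 + 58.7*0.09 + 58.7*0.08 + 16.3*0.27 + 12.9*0.72 + 58.1*0.56 = 56.368 sabins.
Volume V = 8.5 × 6.9 × 3.1 = 181.815 m³.
T = 0.161 V/A = 0.161·181.815/56.368 = 0.52 s.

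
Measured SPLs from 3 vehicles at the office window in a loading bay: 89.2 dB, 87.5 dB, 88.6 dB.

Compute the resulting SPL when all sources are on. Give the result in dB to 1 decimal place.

Sum in the linear (power) domain: Σ 10^(Lᵢ/10) = 10^(89.2/10) + 10^(87.5/10) + 10^(88.6/10) = 2.119e+09.
L_total = 10·log₁₀(2.119e+09) = 93.3 dB.

93.3 dB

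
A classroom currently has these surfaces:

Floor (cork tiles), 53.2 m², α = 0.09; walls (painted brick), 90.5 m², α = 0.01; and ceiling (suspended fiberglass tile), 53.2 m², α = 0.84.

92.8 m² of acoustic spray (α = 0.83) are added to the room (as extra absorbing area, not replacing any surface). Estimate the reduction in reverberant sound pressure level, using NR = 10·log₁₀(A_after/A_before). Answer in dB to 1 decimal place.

A_before = Σ Sᵢαᵢ = 53.2*0.09 + 90.5*0.01 + 53.2*0.84 = 50.381 sabins.
Added absorption = 92.8 × 0.83 = 77.024 sabins.
New total A_after = 127.405 sabins.
Reduction = 10 log₁₀(A_after/A_before) = 10 log₁₀(2.5288) = 4.0 dB.

4.0 dB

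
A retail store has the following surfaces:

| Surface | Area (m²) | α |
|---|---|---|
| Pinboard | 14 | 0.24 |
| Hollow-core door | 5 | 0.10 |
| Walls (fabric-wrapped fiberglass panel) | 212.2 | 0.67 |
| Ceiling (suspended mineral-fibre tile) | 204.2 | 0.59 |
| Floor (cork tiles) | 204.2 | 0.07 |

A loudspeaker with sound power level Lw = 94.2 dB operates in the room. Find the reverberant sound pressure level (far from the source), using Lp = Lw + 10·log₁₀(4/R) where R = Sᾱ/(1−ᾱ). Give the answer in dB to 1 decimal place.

73.2 dB

A = 280.806 sabins; S = 639.6 m².
ᾱ = 280.806/639.6 = 0.4390; R = Sᾱ/(1−ᾱ) = 280.806/(1−0.4390) = 500.545 m².
Lp = Lw + 10 log₁₀(4/R) = 94.2 -20.97 = 73.2 dB.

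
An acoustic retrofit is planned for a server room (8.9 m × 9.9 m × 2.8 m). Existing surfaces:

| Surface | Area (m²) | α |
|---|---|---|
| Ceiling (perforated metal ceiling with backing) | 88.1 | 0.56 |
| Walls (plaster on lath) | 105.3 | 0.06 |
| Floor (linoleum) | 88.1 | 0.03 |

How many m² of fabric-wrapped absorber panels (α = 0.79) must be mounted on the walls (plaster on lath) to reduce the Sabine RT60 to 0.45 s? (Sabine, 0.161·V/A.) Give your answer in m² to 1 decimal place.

Equivalent absorption area: A₁ = 88.1·0.56 + 105.3·0.06 + 88.1·0.03 = 58.297 m².
Required A₂ = 0.161·246.708/0.45 = 88.267 sabins.
ΔA needed = 88.267 − 58.297 = 29.970 sabins.
Net gain per m²: Δα = 0.79 − 0.06 = 0.73.
Area = ΔA/Δα = 29.970/0.73 = 41.1 m².

41.1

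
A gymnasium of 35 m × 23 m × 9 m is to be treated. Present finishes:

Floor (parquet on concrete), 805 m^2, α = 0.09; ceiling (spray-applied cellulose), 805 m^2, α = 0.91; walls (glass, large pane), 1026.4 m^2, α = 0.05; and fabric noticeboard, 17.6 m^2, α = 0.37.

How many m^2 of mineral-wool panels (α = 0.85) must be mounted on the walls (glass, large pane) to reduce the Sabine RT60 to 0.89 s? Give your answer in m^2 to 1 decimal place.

559.7

Equivalent absorption area: A₁ = 805·0.09 + 805·0.91 + 1026.4·0.05 + 17.6·0.37 = 862.832 m^2.
V = 7245 m³. Target absorption A₂ = 0.161 × 7245 / 0.89 = 1310.612 sabins.
Absorption to add: 1310.612 − 862.832 = 447.780 sabins.
Net gain per m^2: Δα = 0.85 − 0.05 = 0.80.
Area = ΔA/Δα = 447.780/0.80 = 559.7 m^2.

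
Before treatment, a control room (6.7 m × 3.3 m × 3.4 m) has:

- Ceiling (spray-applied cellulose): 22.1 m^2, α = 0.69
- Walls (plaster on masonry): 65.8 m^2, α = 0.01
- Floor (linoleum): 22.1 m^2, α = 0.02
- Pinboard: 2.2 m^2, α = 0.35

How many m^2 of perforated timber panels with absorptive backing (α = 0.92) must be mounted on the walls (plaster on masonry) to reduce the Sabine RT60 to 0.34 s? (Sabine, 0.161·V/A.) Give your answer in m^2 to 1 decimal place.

A₁ = Σ Sᵢαᵢ = 22.1×0.69 + 65.8×0.01 + 22.1×0.02 + 2.2×0.35 = 17.119 sabins.
Required A₂ = 0.161·75.174/0.34 = 35.597 sabins.
ΔA needed = 35.597 − 17.119 = 18.478 sabins.
Net gain per m^2: Δα = 0.92 − 0.01 = 0.91.
Area = ΔA/Δα = 18.478/0.91 = 20.3 m^2.

20.3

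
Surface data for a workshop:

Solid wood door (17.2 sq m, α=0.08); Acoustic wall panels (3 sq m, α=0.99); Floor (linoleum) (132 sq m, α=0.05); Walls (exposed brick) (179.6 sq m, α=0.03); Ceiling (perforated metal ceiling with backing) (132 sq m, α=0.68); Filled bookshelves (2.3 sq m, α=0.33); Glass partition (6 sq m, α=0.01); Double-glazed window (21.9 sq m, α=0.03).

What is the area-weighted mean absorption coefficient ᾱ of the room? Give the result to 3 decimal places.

0.218

S = Σ Sᵢ = 17.2 + 3 + 132 + 179.6 + 132 + 2.3 + 6 + 21.9 = 494.0 sq m.
Weighted sum Σ Sα = 107.570.
ᾱ = A/S = 0.218.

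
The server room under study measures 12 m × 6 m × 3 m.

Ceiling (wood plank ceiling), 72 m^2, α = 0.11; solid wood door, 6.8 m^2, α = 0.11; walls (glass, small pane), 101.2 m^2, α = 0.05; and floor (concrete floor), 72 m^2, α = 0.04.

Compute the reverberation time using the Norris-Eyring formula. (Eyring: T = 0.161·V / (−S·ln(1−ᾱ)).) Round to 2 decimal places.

2.02 s

Total surface area S = 72 + 6.8 + 101.2 + 72 = 252.0 m^2.
Σ(Sᵢαᵢ) = 72·0.11 + 6.8·0.11 + 101.2·0.05 + 72·0.04 = 16.608.
Mean coefficient ᾱ = A/S = 0.0659.
Eyring denominator: −S ln(1−ᾱ) = 17.179.
V = 12 × 6 × 3 = 216 m³.
RT60 = 0.161 × 216 / 17.179 = 2.02 s.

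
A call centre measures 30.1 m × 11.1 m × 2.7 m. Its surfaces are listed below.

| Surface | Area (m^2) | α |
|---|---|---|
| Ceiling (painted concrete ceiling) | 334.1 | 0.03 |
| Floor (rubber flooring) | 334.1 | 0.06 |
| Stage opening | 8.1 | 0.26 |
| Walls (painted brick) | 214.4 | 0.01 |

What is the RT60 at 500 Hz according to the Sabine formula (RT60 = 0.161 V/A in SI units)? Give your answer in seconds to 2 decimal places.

4.23 s

Total absorption A = 334.1×0.03 + 334.1×0.06 + 8.1×0.26 + 214.4×0.01
  = 10.023 + 20.046 + 2.106 + 2.144 = 34.319 m^2 sabins.
Room volume: 902.097 m³.
RT60 = 0.161 · V / A = 0.161 × 902.097 / 34.319 = 4.23 s.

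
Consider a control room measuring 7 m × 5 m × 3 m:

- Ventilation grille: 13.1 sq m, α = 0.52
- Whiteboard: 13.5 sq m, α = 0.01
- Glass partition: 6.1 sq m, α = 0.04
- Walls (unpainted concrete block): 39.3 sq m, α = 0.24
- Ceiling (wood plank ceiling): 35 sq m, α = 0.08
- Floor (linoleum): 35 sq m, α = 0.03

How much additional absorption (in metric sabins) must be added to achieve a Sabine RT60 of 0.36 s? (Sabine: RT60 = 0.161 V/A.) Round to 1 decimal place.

26.5 sabins

Equivalent absorption area: A₁ = 13.1·0.52 + 13.5·0.01 + 6.1·0.04 + 39.3·0.24 + 35·0.08 + 35·0.03 = 20.473 sq m.
For T = 0.36 s, need A₂ = 0.161·V/T = 0.161·105/0.36 = 46.958 sabins.
ΔA = A₂ − A₁ = 46.958 − 20.473 = 26.5 sabins.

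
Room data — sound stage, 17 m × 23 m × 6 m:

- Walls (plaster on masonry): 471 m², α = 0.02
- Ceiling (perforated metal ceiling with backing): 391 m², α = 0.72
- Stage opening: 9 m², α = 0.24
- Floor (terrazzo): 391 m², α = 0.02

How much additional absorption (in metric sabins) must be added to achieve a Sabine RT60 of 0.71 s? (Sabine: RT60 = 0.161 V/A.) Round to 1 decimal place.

231.1 sabins

Summing Sᵢαᵢ: 9.420 + 281.520 + 2.160 + 7.820 → A₁ = 300.920 sabins.
V = 2346 m³. Required absorption A₂ = 0.161 × 2346 / 0.71 = 531.980 sabins.
ΔA = A₂ − A₁ = 531.980 − 300.920 = 231.1 sabins.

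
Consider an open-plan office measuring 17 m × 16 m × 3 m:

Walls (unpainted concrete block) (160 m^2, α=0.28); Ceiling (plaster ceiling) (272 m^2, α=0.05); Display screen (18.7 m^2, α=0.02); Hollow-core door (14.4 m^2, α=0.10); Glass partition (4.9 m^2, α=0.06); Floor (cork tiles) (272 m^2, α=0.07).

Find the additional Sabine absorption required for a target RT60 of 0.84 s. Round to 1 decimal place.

Equivalent absorption area: A₁ = 160·0.28 + 272·0.05 + 18.7·0.02 + 14.4·0.10 + 4.9·0.06 + 272·0.07 = 79.548 m^2.
V = 816 m³. Required absorption A₂ = 0.161 × 816 / 0.84 = 156.400 sabins.
Additional absorption ΔA = 156.400 − 79.548 = 76.9 sabins.

76.9 sabins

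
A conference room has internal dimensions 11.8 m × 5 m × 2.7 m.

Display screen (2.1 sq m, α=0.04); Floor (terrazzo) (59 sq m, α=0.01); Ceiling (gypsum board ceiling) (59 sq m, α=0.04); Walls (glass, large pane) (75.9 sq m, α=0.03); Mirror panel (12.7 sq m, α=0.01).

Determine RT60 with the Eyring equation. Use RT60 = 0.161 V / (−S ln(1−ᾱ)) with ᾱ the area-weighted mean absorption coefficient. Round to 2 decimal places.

4.65 s

Total surface area S = 2.1 + 59 + 59 + 75.9 + 12.7 = 208.7 sq m.
Absorption A = 2.1·0.04 + 59·0.01 + 59·0.04 + 75.9·0.03 + 12.7·0.01 = 5.438 sabins.
ᾱ = 5.438 / 208.7 = 0.0261.
Eyring denominator: −S ln(1−ᾱ) = 5.519.
V = 11.8 × 5 × 2.7 = 159.3 m³.
T = 0.161·V/[−S·ln(1−ᾱ)] = 0.161·159.3/5.519 = 4.65 s.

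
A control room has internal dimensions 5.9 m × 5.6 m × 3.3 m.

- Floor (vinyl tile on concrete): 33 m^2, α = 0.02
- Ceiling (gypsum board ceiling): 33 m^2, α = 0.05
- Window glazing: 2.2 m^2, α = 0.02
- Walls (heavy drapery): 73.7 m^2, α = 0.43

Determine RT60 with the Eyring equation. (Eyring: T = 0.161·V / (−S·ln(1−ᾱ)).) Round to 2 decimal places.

Total surface area S = 33 + 33 + 2.2 + 73.7 = 141.9 m^2.
Absorption A = 33×0.02 + 33×0.05 + 2.2×0.02 + 73.7×0.43 = 34.045 sabins.
Mean coefficient ᾱ = A/S = 0.2399.
−S·ln(1−ᾱ) = −141.9 × ln(1 − 0.2399) = 38.924.
V = 5.9 × 5.6 × 3.3 = 109.032 m³.
RT60 = 0.161 × 109.032 / 38.924 = 0.45 s.

0.45 seconds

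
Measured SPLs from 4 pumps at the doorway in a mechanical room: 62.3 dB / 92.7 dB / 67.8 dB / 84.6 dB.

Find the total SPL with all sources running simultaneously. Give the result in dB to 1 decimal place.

93.3 dB

Sum in the linear (power) domain: Σ 10^(Lᵢ/10) = 10^(62.3/10) + 10^(92.7/10) + 10^(67.8/10) + 10^(84.6/10) = 2.158e+09.
Back to dB: 10·log₁₀ Σ = 93.3 dB.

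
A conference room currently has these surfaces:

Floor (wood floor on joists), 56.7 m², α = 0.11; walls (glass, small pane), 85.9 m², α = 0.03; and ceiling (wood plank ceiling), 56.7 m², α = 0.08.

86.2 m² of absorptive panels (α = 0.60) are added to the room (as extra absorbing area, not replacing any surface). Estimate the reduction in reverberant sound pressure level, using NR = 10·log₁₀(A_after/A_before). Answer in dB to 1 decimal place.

Total absorption A_before = 56.7×0.11 + 85.9×0.03 + 56.7×0.08
  = 6.237 + 2.577 + 4.536 = 13.350 m² sabins.
Added absorption = 86.2 × 0.60 = 51.720 sabins.
New total A_after = 65.070 sabins.
NR = 10·log₁₀(65.070/13.350) = 6.9 dB.

6.9 dB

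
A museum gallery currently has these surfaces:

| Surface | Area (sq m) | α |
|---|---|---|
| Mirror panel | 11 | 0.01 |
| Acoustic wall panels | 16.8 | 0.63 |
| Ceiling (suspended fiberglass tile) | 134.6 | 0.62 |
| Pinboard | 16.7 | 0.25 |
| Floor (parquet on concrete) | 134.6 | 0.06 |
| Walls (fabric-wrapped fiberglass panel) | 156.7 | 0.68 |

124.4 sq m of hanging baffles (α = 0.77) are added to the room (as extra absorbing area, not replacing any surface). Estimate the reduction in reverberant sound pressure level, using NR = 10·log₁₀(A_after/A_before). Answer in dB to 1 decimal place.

1.6 dB

A_before = Σ Sᵢαᵢ = 11*0.01 + 16.8*0.63 + 134.6*0.62 + 16.7*0.25 + 134.6*0.06 + 156.7*0.68 = 212.953 sabins.
Treatment contributes 124.4·0.77 = 95.788 sabins.
A_after = 212.953 + 95.788 = 308.741 sabins.
Reduction = 10 log₁₀(A_after/A_before) = 10 log₁₀(1.4498) = 1.6 dB.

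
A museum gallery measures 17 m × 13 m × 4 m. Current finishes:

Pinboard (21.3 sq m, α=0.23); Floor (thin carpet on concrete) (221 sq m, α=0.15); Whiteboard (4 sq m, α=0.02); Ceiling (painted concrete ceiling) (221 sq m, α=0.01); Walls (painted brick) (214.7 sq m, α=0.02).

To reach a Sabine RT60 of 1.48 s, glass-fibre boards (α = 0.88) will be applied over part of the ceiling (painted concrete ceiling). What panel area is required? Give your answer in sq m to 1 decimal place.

59.2

Summing Sᵢαᵢ: 4.899 + 33.150 + 0.080 + 2.210 + 4.294 → A₁ = 44.633 sabins.
Required A₂ = 0.161·884/1.48 = 96.165 sabins.
Absorption to add: 96.165 − 44.633 = 51.532 sabins.
Each sq m of panel replacing the ceiling (painted concrete ceiling) adds (0.88 − 0.01) = 0.87 sabins.
Panel area = 51.532 / 0.87 = 59.2 sq m.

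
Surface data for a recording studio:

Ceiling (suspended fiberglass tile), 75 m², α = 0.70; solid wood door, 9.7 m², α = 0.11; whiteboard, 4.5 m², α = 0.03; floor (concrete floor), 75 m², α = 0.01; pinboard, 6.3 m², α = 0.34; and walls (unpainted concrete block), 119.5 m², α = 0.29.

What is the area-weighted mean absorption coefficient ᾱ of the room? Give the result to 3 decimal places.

0.315

Total surface area S = 290.0 m².
Σ(Sᵢαᵢ) = 75*0.70 + 9.7*0.11 + 4.5*0.03 + 75*0.01 + 6.3*0.34 + 119.5*0.29 = 91.249.
ᾱ = 91.249 / 290.0 = 0.315.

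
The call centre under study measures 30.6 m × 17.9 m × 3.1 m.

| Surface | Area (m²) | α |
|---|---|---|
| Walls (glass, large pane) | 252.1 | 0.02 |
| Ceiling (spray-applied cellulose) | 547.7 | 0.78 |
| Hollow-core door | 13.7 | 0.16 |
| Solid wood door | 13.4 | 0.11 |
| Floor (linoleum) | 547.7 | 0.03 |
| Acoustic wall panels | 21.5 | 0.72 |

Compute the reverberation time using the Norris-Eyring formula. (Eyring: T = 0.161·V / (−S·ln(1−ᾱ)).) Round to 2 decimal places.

Total surface area S = 252.1 + 547.7 + 13.7 + 13.4 + 547.7 + 21.5 = 1396.1 m².
Absorption A = 252.1×0.02 + 547.7×0.78 + 13.7×0.16 + 13.4×0.11 + 547.7×0.03 + 21.5×0.72 = 467.825 sabins.
Mean coefficient ᾱ = A/S = 0.3351.
Eyring denominator: −S ln(1−ᾱ) = 569.774.
V = 30.6 × 17.9 × 3.1 = 1697.994 m³.
T = 0.161·V/[−S·ln(1−ᾱ)] = 0.161·1697.994/569.774 = 0.48 s.

0.48 s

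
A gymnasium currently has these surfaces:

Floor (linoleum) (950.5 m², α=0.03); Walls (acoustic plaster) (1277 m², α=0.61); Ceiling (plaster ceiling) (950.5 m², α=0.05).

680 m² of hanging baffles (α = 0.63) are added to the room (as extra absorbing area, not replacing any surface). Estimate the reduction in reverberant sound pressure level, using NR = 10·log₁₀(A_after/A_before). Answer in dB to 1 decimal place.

A_before = Σ Sᵢαᵢ = 950.5×0.03 + 1277×0.61 + 950.5×0.05 = 855.010 sabins.
Added absorption = 680 × 0.63 = 428.400 sabins.
A_after = 855.010 + 428.400 = 1283.410 sabins.
NR = 10·log₁₀(1283.410/855.010) = 1.8 dB.

1.8 dB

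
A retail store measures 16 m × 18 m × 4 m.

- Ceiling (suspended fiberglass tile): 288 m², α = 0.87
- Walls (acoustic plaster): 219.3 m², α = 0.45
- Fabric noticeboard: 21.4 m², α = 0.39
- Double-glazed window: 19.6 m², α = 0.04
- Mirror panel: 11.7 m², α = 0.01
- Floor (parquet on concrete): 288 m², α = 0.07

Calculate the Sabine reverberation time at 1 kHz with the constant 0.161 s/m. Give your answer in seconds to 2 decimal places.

Summing Sᵢαᵢ: 250.560 + 98.685 + 8.346 + 0.784 + 0.117 + 20.160 → A = 378.652 sabins.
Volume V = 16 × 18 × 4 = 1152 m³.
RT60 = 0.161 · V / A = 0.161 × 1152 / 378.652 = 0.49 s.

0.49 s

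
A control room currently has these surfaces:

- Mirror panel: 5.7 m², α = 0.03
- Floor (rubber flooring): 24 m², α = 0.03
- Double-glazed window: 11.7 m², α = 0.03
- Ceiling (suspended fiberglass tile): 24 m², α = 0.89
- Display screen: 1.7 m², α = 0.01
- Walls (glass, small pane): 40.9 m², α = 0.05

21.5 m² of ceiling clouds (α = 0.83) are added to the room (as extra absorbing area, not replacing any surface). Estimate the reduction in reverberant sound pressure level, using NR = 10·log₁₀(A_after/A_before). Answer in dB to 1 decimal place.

2.4 dB

Summing Sᵢαᵢ: 0.171 + 0.720 + 0.351 + 21.360 + 0.017 + 2.045 → A_before = 24.664 sabins.
Treatment contributes 21.5·0.83 = 17.845 sabins.
A_after = 24.664 + 17.845 = 42.509 sabins.
NR = 10·log₁₀(42.509/24.664) = 2.4 dB.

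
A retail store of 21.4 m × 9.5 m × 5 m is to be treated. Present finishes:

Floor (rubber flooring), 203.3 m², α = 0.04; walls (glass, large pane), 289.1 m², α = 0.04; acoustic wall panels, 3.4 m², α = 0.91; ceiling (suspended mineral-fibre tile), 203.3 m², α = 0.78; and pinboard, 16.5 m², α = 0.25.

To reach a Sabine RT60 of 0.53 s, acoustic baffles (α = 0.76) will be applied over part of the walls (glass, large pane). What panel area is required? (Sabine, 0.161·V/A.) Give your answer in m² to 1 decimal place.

Summing Sᵢαᵢ: 8.132 + 11.564 + 3.094 + 158.574 + 4.125 → A₁ = 185.489 sabins.
V = 1016.5 m³. Target absorption A₂ = 0.161 × 1016.5 / 0.53 = 308.786 sabins.
Absorption to add: 308.786 − 185.489 = 123.297 sabins.
Net gain per m²: Δα = 0.76 − 0.04 = 0.72.
Area = ΔA/Δα = 123.297/0.72 = 171.2 m².

171.2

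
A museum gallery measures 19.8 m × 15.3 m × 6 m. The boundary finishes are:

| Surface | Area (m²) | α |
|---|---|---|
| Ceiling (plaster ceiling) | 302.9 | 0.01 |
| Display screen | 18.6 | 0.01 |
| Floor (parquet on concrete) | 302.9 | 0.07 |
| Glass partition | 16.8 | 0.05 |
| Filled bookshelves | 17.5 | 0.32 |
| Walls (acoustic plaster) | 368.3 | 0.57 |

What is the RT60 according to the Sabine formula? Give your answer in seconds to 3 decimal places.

Summing Sᵢαᵢ: 3.029 + 0.186 + 21.203 + 0.840 + 5.600 + 209.931 → A = 240.789 sabins.
Volume V = 19.8 × 15.3 × 6 = 1817.64 m³.
RT60 = 0.161 · V / A = 0.161 × 1817.64 / 240.789 = 1.215 s.

1.215 sec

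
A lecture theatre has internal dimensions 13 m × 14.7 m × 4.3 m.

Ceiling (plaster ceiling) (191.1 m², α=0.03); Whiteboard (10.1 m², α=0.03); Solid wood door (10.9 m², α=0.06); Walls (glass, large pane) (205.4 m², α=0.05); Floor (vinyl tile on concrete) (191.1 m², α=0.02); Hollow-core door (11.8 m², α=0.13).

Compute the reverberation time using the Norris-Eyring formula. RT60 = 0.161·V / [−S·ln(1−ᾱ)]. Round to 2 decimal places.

5.82 seconds

Total surface area S = 191.1 + 10.1 + 10.9 + 205.4 + 191.1 + 11.8 = 620.4 m².
Absorption A = 191.1×0.03 + 10.1×0.03 + 10.9×0.06 + 205.4×0.05 + 191.1×0.02 + 11.8×0.13 = 22.316 sabins.
Mean coefficient ᾱ = A/S = 0.0360.
Eyring denominator: −S ln(1−ᾱ) = 22.746.
V = 13 × 14.7 × 4.3 = 821.73 m³.
RT60 = 0.161 × 821.73 / 22.746 = 5.82 s.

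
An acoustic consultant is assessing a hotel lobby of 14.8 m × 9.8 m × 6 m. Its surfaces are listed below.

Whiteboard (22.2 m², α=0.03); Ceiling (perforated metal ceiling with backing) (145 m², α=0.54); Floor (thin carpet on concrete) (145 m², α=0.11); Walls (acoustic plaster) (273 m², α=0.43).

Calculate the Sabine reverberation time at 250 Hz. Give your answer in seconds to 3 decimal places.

0.660 sec

A = Σ Sᵢαᵢ = 22.2*0.03 + 145*0.54 + 145*0.11 + 273*0.43 = 212.306 sabins.
Room volume: 870.24 m³.
Sabine: RT60 = 0.161 × 870.24 / 212.306 = 0.660 s.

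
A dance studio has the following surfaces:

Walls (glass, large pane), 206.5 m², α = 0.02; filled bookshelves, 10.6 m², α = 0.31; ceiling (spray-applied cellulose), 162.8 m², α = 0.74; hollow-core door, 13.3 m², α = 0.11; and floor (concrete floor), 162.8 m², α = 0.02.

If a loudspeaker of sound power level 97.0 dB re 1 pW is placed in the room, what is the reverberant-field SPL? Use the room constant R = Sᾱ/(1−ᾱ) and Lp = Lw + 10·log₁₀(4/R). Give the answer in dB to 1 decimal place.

80.6 dB

Σ(Sᵢαᵢ) = 206.5·0.02 + 10.6·0.31 + 162.8·0.74 + 13.3·0.11 + 162.8·0.02 = 132.607; total area S = 556.0 m².
ᾱ = 0.2385, so room constant R = A/(1−ᾱ) = 174.139 m².
Lp = Lw + 10 log₁₀(4/R) = 97.0 -16.39 = 80.6 dB.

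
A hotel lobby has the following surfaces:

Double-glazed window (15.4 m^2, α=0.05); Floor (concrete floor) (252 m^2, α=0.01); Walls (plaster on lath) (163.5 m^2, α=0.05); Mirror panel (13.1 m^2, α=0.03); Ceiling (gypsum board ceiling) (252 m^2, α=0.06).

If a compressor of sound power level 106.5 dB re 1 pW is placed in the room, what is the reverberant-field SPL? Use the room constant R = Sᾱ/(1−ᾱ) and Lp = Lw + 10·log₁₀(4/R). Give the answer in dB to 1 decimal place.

98.0 dB

Σ(Sᵢαᵢ) = 15.4×0.05 + 252×0.01 + 163.5×0.05 + 13.1×0.03 + 252×0.06 = 26.978; total area S = 696.0 m^2.
ᾱ = 0.0388, so room constant R = A/(1−ᾱ) = 28.067 m^2.
Lp = 106.5 + 10·log₁₀(4/28.067) = 106.5 + (-8.46) = 98.0 dB.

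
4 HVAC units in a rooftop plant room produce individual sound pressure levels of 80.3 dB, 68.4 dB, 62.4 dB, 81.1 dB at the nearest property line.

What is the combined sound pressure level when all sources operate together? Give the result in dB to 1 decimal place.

Σ 10^(Lᵢ/10) = 2.446e+08.
Combined level = 10 log₁₀(2.446e+08) = 83.9 dB.

83.9 dB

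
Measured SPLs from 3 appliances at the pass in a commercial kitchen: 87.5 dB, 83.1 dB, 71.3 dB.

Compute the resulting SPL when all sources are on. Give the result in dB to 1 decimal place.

88.9 dB

Σ 10^(Lᵢ/10) = 7.8e+08.
L_total = 10·log₁₀(7.8e+08) = 88.9 dB.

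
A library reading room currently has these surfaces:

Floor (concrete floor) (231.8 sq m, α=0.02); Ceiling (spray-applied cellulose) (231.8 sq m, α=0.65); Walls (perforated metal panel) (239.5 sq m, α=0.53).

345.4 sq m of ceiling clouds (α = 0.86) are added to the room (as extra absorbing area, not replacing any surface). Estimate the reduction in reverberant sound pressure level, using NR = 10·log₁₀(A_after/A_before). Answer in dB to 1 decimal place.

3.1 dB

Summing Sᵢαᵢ: 4.636 + 150.670 + 126.935 → A_before = 282.241 sabins.
Treatment contributes 345.4·0.86 = 297.044 sabins.
A_after = 282.241 + 297.044 = 579.285 sabins.
Reduction = 10 log₁₀(A_after/A_before) = 10 log₁₀(2.0524) = 3.1 dB.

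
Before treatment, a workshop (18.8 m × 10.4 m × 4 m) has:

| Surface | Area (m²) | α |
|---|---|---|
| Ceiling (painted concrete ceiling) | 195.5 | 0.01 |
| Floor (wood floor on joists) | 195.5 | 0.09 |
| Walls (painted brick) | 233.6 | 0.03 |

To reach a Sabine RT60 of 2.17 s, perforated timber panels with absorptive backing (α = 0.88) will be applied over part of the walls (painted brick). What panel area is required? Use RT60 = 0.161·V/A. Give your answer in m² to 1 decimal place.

37.0

Equivalent absorption area: A₁ = 195.5×0.01 + 195.5×0.09 + 233.6×0.03 = 26.558 m².
Required A₂ = 0.161·782.08/2.17 = 58.025 sabins.
Absorption to add: 58.025 − 26.558 = 31.467 sabins.
Each m² of panel replacing the walls (painted brick) adds (0.88 − 0.03) = 0.85 sabins.
Panel area = 31.467 / 0.85 = 37.0 m².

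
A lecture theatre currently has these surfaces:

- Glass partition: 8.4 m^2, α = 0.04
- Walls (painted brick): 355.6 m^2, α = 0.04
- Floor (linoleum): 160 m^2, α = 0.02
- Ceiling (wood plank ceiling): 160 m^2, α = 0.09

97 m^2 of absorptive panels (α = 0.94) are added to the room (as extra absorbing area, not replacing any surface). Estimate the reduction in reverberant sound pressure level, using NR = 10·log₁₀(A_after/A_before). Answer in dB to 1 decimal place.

5.8 dB

Summing Sᵢαᵢ: 0.336 + 14.224 + 3.200 + 14.400 → A_before = 32.160 sabins.
Treatment contributes 97·0.94 = 91.180 sabins.
A_after = 32.160 + 91.180 = 123.340 sabins.
NR = 10·log₁₀(123.340/32.160) = 5.8 dB.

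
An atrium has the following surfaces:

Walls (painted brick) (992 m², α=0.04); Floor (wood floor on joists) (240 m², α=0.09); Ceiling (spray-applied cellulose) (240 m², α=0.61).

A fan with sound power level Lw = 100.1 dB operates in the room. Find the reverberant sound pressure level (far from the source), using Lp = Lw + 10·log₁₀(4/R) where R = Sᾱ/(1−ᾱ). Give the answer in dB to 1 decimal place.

82.3 dB

A = 207.680 sabins; S = 1472.0 m².
ᾱ = 207.680/1472.0 = 0.1411; R = Sᾱ/(1−ᾱ) = 207.680/(1−0.1411) = 241.798 m².
Lp = 100.1 + 10·log₁₀(4/241.798) = 100.1 + (-17.81) = 82.3 dB.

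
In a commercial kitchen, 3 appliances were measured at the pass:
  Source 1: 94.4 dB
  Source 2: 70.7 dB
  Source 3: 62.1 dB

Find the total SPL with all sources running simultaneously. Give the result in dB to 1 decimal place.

94.4 dB

Sum in the linear (power) domain: Σ 10^(Lᵢ/10) = 10^(94.4/10) + 10^(70.7/10) + 10^(62.1/10) = 2.768e+09.
L_total = 10·log₁₀(2.768e+09) = 94.4 dB.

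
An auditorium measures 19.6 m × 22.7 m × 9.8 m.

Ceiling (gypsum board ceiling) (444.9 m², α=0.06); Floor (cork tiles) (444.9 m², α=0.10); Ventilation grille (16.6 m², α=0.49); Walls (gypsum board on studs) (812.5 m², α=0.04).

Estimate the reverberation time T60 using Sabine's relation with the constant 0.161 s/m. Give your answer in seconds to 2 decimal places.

6.28 s

Summing Sᵢαᵢ: 26.694 + 44.490 + 8.134 + 32.500 → A = 111.818 sabins.
V = 19.6·22.7·9.8 = 4360.216 m³.
RT60 = 0.161 · V / A = 0.161 × 4360.216 / 111.818 = 6.28 s.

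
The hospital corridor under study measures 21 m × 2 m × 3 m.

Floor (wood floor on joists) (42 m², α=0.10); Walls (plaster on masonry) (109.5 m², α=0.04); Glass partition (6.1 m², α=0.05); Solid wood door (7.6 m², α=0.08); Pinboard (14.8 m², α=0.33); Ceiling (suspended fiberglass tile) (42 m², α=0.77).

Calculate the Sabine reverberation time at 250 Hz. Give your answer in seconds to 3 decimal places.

0.434 s

Total absorption A = 42×0.10 + 109.5×0.04 + 6.1×0.05 + 7.6×0.08 + 14.8×0.33 + 42×0.77
  = 4.200 + 4.380 + 0.305 + 0.608 + 4.884 + 32.340 = 46.717 m² sabins.
Volume V = 21 × 2 × 3 = 126 m³.
Sabine: RT60 = 0.161 × 126 / 46.717 = 0.434 s.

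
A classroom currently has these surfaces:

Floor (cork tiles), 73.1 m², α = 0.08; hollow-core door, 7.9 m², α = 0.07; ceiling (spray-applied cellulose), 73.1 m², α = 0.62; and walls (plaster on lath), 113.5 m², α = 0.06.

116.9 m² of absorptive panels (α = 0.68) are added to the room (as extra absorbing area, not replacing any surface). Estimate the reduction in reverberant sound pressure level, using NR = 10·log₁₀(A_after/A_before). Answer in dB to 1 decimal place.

Summing Sᵢαᵢ: 5.848 + 0.553 + 45.322 + 6.810 → A_before = 58.533 sabins.
Treatment contributes 116.9·0.68 = 79.492 sabins.
New total A_after = 138.025 sabins.
Reduction = 10 log₁₀(A_after/A_before) = 10 log₁₀(2.3581) = 3.7 dB.

3.7 dB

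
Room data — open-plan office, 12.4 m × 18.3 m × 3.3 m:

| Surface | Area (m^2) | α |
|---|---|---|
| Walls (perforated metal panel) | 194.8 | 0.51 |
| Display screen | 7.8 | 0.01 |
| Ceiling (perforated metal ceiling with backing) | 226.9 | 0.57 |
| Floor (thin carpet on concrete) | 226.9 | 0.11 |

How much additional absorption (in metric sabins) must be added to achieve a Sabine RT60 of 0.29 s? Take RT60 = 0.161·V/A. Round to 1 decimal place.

162.0 sabins

Equivalent absorption area: A₁ = 194.8*0.51 + 7.8*0.01 + 226.9*0.57 + 226.9*0.11 = 253.718 m^2.
V = 748.836 m³. Required absorption A₂ = 0.161 × 748.836 / 0.29 = 415.733 sabins.
ΔA = A₂ − A₁ = 415.733 − 253.718 = 162.0 sabins.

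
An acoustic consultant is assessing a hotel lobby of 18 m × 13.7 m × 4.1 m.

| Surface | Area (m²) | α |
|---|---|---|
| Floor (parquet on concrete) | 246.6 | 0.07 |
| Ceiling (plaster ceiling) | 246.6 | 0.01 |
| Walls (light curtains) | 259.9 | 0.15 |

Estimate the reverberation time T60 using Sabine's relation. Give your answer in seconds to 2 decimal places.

Total absorption A = 246.6·0.07 + 246.6·0.01 + 259.9·0.15
  = 17.262 + 2.466 + 38.985 = 58.713 m² sabins.
V = 18·13.7·4.1 = 1011.06 m³.
RT60 = 0.161 · V / A = 0.161 × 1011.06 / 58.713 = 2.77 s.

2.77 s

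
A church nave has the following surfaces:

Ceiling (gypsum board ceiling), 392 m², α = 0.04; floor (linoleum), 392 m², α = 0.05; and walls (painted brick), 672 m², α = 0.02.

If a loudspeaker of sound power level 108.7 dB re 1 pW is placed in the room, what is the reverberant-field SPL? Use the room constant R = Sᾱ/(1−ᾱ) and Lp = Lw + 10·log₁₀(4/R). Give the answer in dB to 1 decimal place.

A = 48.720 sabins; S = 1456.0 m².
ᾱ = 0.0335, so room constant R = A/(1−ᾱ) = 50.409 m².
Lp = 108.7 + 10·log₁₀(4/50.409) = 108.7 + (-11.00) = 97.7 dB.

97.7 dB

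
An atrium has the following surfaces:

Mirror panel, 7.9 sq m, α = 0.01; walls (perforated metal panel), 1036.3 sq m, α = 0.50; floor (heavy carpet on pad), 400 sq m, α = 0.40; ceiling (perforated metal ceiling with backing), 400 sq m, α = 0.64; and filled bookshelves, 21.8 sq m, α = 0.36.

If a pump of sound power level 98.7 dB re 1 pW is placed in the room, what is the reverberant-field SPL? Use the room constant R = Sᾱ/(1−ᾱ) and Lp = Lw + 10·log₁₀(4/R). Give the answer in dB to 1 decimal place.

71.9 dB

Σ(Sᵢαᵢ) = 7.9·0.01 + 1036.3·0.50 + 400·0.40 + 400·0.64 + 21.8·0.36 = 942.077; total area S = 1866.0 sq m.
ᾱ = 0.5049, so room constant R = A/(1−ᾱ) = 1902.801 sq m.
Lp = Lw + 10 log₁₀(4/R) = 98.7 -26.77 = 71.9 dB.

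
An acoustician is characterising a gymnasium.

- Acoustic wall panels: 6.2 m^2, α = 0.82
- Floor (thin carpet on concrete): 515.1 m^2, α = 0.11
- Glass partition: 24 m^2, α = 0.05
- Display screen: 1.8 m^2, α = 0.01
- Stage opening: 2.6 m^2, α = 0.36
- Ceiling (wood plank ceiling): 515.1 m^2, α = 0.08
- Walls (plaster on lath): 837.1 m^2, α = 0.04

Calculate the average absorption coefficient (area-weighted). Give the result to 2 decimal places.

0.07

Total surface area S = 1901.9 m^2.
Weighted sum Σ Sα = 138.591.
ᾱ = 138.591 / 1901.9 = 0.07.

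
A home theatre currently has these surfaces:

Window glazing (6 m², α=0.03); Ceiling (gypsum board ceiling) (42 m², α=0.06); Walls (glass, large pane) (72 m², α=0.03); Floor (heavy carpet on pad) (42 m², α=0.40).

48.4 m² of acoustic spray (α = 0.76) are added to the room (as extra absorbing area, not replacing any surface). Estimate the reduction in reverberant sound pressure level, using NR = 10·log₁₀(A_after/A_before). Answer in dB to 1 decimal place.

Summing Sᵢαᵢ: 0.180 + 2.520 + 2.160 + 16.800 → A_before = 21.660 sabins.
Treatment contributes 48.4·0.76 = 36.784 sabins.
A_after = 21.660 + 36.784 = 58.444 sabins.
NR = 10·log₁₀(58.444/21.660) = 4.3 dB.

4.3 dB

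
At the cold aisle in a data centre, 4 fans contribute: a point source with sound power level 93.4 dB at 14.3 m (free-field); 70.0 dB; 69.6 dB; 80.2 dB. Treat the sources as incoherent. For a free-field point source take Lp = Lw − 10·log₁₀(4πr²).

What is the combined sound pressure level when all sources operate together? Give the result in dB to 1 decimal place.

81.0 dB

Source at 14.3 m: Lp = 93.4 − 10·log₁₀(4π·14.3²) = 93.4 − 10·log₁₀(2569.697) = 59.3 dB.
Sum in the linear (power) domain: Σ 10^(Lᵢ/10) = 10^(59.3/10) + 10^(70.0/10) + 10^(69.6/10) + 10^(80.2/10) = 1.247e+08.
Combined level = 10 log₁₀(1.247e+08) = 81.0 dB.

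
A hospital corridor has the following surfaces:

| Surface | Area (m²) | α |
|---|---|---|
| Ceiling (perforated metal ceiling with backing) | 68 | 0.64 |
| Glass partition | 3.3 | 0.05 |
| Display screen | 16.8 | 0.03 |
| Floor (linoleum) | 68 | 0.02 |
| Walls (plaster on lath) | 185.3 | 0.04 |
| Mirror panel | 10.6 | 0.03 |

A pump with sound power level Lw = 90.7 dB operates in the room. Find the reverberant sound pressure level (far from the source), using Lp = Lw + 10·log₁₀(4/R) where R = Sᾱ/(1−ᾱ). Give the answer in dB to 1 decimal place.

78.7 dB

A = 53.279 sabins; S = 352.0 m².
ᾱ = 53.279/352.0 = 0.1514; R = Sᾱ/(1−ᾱ) = 53.279/(1−0.1514) = 62.785 m².
Lp = 90.7 + 10·log₁₀(4/62.785) = 90.7 + (-11.96) = 78.7 dB.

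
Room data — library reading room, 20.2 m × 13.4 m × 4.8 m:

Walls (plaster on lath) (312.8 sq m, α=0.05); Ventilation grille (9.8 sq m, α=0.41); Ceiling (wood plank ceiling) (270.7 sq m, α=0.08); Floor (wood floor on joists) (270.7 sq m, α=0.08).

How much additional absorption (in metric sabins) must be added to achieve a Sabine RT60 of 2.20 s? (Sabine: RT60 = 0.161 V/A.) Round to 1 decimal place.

Equivalent absorption area: A₁ = 312.8*0.05 + 9.8*0.41 + 270.7*0.08 + 270.7*0.08 = 62.970 sq m.
For T = 2.20 s, need A₂ = 0.161·V/T = 0.161·1299.264/2.20 = 95.083 sabins.
ΔA = A₂ − A₁ = 95.083 − 62.970 = 32.1 sabins.

32.1 sabins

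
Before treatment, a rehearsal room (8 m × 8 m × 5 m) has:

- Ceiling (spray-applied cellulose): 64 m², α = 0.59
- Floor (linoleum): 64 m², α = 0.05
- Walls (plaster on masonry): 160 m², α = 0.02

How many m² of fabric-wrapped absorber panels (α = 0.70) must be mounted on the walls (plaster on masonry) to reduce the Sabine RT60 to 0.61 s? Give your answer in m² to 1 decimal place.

59.3

Summing Sᵢαᵢ: 37.760 + 3.200 + 3.200 → A₁ = 44.160 sabins.
V = 320 m³. Target absorption A₂ = 0.161 × 320 / 0.61 = 84.459 sabins.
ΔA needed = 84.459 − 44.160 = 40.299 sabins.
Net gain per m²: Δα = 0.70 − 0.02 = 0.68.
Panel area = 40.299 / 0.68 = 59.3 m².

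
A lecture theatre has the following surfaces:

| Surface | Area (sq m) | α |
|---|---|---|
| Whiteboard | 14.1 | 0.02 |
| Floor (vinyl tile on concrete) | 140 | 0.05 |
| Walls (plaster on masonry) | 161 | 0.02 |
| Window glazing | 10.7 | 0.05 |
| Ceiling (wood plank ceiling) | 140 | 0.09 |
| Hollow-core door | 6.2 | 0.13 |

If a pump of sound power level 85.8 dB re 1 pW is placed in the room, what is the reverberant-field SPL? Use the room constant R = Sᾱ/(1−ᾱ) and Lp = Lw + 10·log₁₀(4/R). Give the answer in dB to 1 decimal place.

A = 24.443 sabins; S = 472.0 sq m.
ᾱ = 24.443/472.0 = 0.0518; R = Sᾱ/(1−ᾱ) = 24.443/(1−0.0518) = 25.778 sq m.
Lp = Lw + 10 log₁₀(4/R) = 85.8 -8.09 = 77.7 dB.

77.7 dB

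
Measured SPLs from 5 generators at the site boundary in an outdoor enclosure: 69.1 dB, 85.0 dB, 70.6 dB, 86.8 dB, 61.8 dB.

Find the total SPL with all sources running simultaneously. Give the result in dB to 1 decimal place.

Converting to relative power and adding: 10^(69.1/10) + 10^(85.0/10) + 10^(70.6/10) + 10^(86.8/10) + 10^(61.8/10) = 8.16e+08.
L_total = 10·log₁₀(8.16e+08) = 89.1 dB.

89.1 dB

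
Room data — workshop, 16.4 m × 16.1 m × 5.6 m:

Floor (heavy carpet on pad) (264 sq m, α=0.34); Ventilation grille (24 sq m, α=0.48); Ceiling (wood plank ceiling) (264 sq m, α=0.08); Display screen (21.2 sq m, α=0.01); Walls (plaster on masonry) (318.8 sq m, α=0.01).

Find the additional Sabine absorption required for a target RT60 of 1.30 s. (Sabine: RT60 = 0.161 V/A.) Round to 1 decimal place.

57.3 sabins

Equivalent absorption area: A₁ = 264*0.34 + 24*0.48 + 264*0.08 + 21.2*0.01 + 318.8*0.01 = 125.800 sq m.
V = 1478.624 m³. Required absorption A₂ = 0.161 × 1478.624 / 1.30 = 183.122 sabins.
Additional absorption ΔA = 183.122 − 125.800 = 57.3 sabins.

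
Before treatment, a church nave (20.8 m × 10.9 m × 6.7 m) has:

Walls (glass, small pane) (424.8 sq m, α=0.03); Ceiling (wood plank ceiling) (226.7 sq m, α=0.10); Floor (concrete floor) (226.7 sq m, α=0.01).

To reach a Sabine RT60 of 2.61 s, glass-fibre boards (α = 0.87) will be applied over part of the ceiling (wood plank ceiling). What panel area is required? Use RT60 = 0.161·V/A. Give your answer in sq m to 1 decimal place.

72.8

Equivalent absorption area: A₁ = 424.8·0.03 + 226.7·0.10 + 226.7·0.01 = 37.681 sq m.
Required A₂ = 0.161·1519.024/2.61 = 93.702 sabins.
Absorption to add: 93.702 − 37.681 = 56.021 sabins.
Each sq m of panel replacing the ceiling (wood plank ceiling) adds (0.87 − 0.10) = 0.77 sabins.
Panel area = 56.021 / 0.77 = 72.8 sq m.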